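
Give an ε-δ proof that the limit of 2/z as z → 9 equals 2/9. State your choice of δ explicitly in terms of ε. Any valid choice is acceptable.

δ = min(9/2, (81/4)ε)

Fix ε > 0. We seek δ > 0 such that 0 < |z − 9| < δ implies |2/z − (2/9)| < ε.
|2/z − (2/9)| = 2·|9 − z|/(9·|z|) = 2|z − 9|/(9|z|).
Restrict δ ≤ 9/2. Then |z − 9| < 9/2 gives |z| > 9/2, so 9|z| > 81/2.
Then |2/z − (2/9)| < 2|z − 9|/(81/2), which is < ε when |z − 9| < (81/4)ε.
Take δ = min(9/2, (81/4)ε). Then 0 < |z − 9| < δ gives both |z − 9| < 9/2 and |z − 9| < (81/4)ε, so |2/z − (2/9)| < ε.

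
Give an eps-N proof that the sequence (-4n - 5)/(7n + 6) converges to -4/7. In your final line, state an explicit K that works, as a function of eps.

Suppose eps > 0. For n ≥ 1, |(-4n - 5)/(7n + 6) + 4/7| = |-11|/(7(7n + 6)) = 11/(7(7n + 6)).
Since 7n + 6 ≥ 7n for n ≥ 1, this is ≤ 11/(7·7n) = (11/49)/n.
So |(-4n - 5)/(7n + 6) + 4/7| < eps whenever n > (11/49)/eps.
Take K = (11/49)/eps. If n > K then |(-4n - 5)/(7n + 6) + 4/7| ≤ (11/49)/n < eps.

K = (11/49)/eps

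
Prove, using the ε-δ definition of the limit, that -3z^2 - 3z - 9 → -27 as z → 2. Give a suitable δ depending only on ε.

δ = min(1, ε/18)

Suppose ε > 0. We want δ > 0 such that 0 < |z − 2| < δ implies |(-3z^2 - 3z - 9) + 27| < ε.
(-3z^2 - 3z - 9) + 27 = -3z^2 - 3z + 18 = (z − 2)(-3z - 9).
So |(-3z^2 - 3z - 9) + 27| = |z − 2|·|-3z - 9|.
Assume first that |z − 2| < 1, so |z| < 3. Then |-3z - 9| ≤ 3·3 + 9 = 18.
Hence |(-3z^2 - 3z - 9) + 27| ≤ 18|z − 2| < ε provided |z − 2| < ε/18.
Choosing δ = min(1, ε/18) ensures both conditions, hence |(-3z^2 - 3z - 9) + 27| < ε.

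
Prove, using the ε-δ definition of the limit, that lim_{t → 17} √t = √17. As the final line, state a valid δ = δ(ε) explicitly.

Fix ε > 0. We want δ > 0 such that 0 < |t − 17| < δ implies |√t − √17| < ε.
Multiplying by the conjugate, |√t − √17| = |t − 17|/(√t + √17).
Restrict δ ≤ 17 so that |t − 17| < 17 forces t > 0, and then √t + √17 > √17.
Hence |√t − √17| < |t − 17|/√17, which is < ε once |t − 17| < √17·ε.
Take δ = min(17, √17·ε). If 0 < |t − 17| < δ then t > 0 and |√t − √17| < |t − 17|/√17 < ε.

δ = min(17, √17·ε)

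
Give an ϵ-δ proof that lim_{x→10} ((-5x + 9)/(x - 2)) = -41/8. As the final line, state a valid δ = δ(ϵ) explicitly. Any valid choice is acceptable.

δ = min(4, 32ϵ)

Let ϵ > 0 be given. We want δ > 0 with 0 < |x − 10| < δ ⇒ |(-5x + 9)/(x - 2) + 41/8| < ϵ.
Combining over a common denominator, (-5x + 9)/(x - 2) + 41/8 = [(-5x + 9)·8 − (-41)·(x - 2)] / [8·(x - 2)] = 1(x − 10) / (8(x - 2)).
So |(-5x + 9)/(x - 2) + 41/8| = |x − 10| / (8·|x − 2|).
Restrict δ ≤ 4. Then |x − 10| < 4 gives |x − 2| = |(x − 10) + 8| ≥ 8 − 4 = 4.
Hence |(-5x + 9)/(x - 2) + 41/8| < |x − 10|/(8·4) = (1/32)|x − 10|, which is < ϵ once |x − 10| < 32ϵ.
Take δ = min(4, 32ϵ). Then 0 < |x − 10| < δ forces both bounds, so |(-5x + 9)/(x - 2) + 41/8| < ϵ.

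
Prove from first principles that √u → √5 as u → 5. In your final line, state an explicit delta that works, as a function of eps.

delta = min(5, √5·eps)

Let eps > 0. We want delta > 0 such that 0 < |u − 5| < delta implies |√u − √5| < eps.
Rationalise: √u − √5 = (u − 5)/(√u + √5), so |√u − √5| = |u − 5|/(√u + √5).
Restrict delta ≤ 5 so that |u − 5| < 5 forces u > 0, and then √u + √5 > √5.
Hence |√u − √5| < |u − 5|/√5, which is < eps once |u − 5| < √5·eps.
Take delta = min(5, √5·eps). If 0 < |u − 5| < delta then u > 0 and |√u − √5| < |u − 5|/√5 < eps.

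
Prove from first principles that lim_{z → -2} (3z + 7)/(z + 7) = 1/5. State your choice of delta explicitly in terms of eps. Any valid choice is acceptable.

delta = min(5/2, (25/28)eps)

Let eps > 0 be given. We want delta > 0 with 0 < |z + 2| < delta ⇒ |(3z + 7)/(z + 7) − (1/5)| < eps.
Combining over a common denominator, (3z + 7)/(z + 7) − (1/5) = [(3z + 7)·5 − 1·(z + 7)] / [5·(z + 7)] = 14(z + 2) / (5(z + 7)).
So |(3z + 7)/(z + 7) − (1/5)| = 14|z + 2| / (5·|z + 7|).
Require delta ≤ 5/2, so |z + 7| ≥ |5| − |z + 2| > 5 − 5/2 = 5/2.
Hence |(3z + 7)/(z + 7) − (1/5)| < 14|z + 2|/(5·(5/2)) = (28/25)|z + 2|, which is < eps once |z + 2| < (25/28)eps.
Take delta = min(5/2, (25/28)eps). Then 0 < |z + 2| < delta forces both bounds, so |(3z + 7)/(z + 7) − (1/5)| < eps.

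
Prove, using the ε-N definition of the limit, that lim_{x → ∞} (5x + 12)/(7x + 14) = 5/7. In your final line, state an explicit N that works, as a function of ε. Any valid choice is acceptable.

Fix ε > 0. We seek N > 0 such that x > N implies |(5x + 12)/(7x + 14) − (5/7)| < ε.
(5x + 12)/(7x + 14) − (5/7) = (7(5x + 12) − 5(7x + 14)) / (7(7x + 14)) = 14/(7(7x + 14)).
For x > 0 we have 7x + 14 > 7x, so |(5x + 12)/(7x + 14) − (5/7)| = 14/(7(7x + 14)) < 14/(7·7x) = (2/7)/x.
Thus |(5x + 12)/(7x + 14) − (5/7)| < ε whenever x > (2/7)/ε.
Take N = (2/7)/ε. If x > N then |(5x + 12)/(7x + 14) − (5/7)| < (2/7)/x < ε.

N = (2/7)/ε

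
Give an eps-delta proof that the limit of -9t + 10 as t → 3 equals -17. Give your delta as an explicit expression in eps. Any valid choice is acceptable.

delta = eps/9

Let eps > 0 be given. We need delta > 0 so that 0 < |t − 3| < delta implies |(-9t + 10) + 17| < eps.
|(-9t + 10) + 17| = |-9t + 27| = 9|t − 3|.
So 9|t − 3| < eps exactly when |t − 3| < eps/9.
Choosing delta = eps/9 gives |(-9t + 10) + 17| = 9|t − 3| < eps whenever |t − 3| < delta.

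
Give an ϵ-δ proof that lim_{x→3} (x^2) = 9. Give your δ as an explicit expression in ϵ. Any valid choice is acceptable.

Fix ϵ > 0. We seek δ > 0 with 0 < |x − 3| < δ ⇒ |x^2 − 9| < ϵ.
Factor: x^2 − 9 = (x − 3)(x + 3), so |x^2 − 9| = |x − 3|·|x + 3|.
Restrict δ ≤ 2. Then |x − 3| < 2 gives |x| < 5, so by the triangle inequality |x + 3| ≤ 5 + 3 = 8.
Hence |x^2 − 9| ≤ 8|x − 3|, which is < ϵ once |x − 3| < ϵ/8.
Take δ = min(2, ϵ/8). If 0 < |x − 3| < δ then both bounds hold and |x^2 − 9| ≤ 8|x − 3| < 8·(ϵ/8) = ϵ.

δ = min(2, ϵ/8)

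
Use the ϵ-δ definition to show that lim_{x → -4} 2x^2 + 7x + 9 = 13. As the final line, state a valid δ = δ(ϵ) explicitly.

Let ϵ > 0. We want δ > 0 such that 0 < |x + 4| < δ implies |(2x^2 + 7x + 9) − 13| < ϵ.
(2x^2 + 7x + 9) − 13 = 2x^2 + 7x - 4 = (x + 4)(2x - 1).
So |(2x^2 + 7x + 9) − 13| = |x + 4|·|2x - 1|.
Assume first that |x + 4| < 1, so |x| < 5. Then |2x - 1| ≤ 2·5 + 1 = 11.
Hence |(2x^2 + 7x + 9) − 13| ≤ 11|x + 4| < ϵ provided |x + 4| < ϵ/11.
Take δ = min(1, ϵ/11). Then 0 < |x + 4| < δ gives both |x + 4| < 1 and |x + 4| < ϵ/11, so |(2x^2 + 7x + 9) − 13| < ϵ.

δ = min(1, ϵ/11)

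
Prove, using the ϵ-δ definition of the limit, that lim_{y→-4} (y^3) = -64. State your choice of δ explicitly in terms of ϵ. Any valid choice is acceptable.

Let ϵ > 0. We seek δ > 0 with 0 < |y + 4| < δ ⇒ |y^3 + 64| < ϵ.
Factor: y^3 + 64 = (y + 4)(y^2 - 4y + 16), so |y^3 + 64| = |y + 4|·|y^2 - 4y + 16|.
Impose δ ≤ 2 so that |y| < 6; then |y^2 - 4y + 16| ≤ 76.
Hence |y^3 + 64| ≤ 76|y + 4|, which is < ϵ once |y + 4| < ϵ/76.
Take δ = min(2, ϵ/76). If 0 < |y + 4| < δ then both bounds hold and |y^3 + 64| ≤ 76|y + 4| < 76·(ϵ/76) = ϵ.

δ = min(2, ϵ/76)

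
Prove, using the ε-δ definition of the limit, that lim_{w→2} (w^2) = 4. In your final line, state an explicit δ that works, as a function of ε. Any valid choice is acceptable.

δ = min(2, ε/6)

Let ε > 0. We seek δ > 0 with 0 < |w − 2| < δ ⇒ |w^2 − 4| < ε.
Factor: w^2 − 4 = (w − 2)(w + 2), so |w^2 − 4| = |w − 2|·|w + 2|.
Impose δ ≤ 2 so that |w| < 4; then |w + 2| ≤ 6.
Hence |w^2 − 4| ≤ 6|w − 2|, which is < ε once |w − 2| < ε/6.
Take δ = min(2, ε/6). If 0 < |w − 2| < δ then both bounds hold and |w^2 − 4| ≤ 6|w − 2| < 6·(ε/6) = ε.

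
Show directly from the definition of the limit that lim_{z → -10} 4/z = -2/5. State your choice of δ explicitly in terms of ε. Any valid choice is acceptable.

δ = min(5, (25/2)ε)

Let ε > 0. We seek δ > 0 such that 0 < |z + 10| < δ implies |4/z + 2/5| < ε.
|4/z + 2/5| = 4·|-10 − z|/(10·|z|) = 4|z + 10|/(10|z|).
Require δ ≤ 5 so that |z| > 10 − 5 = 5, hence 10|z| > 50.
Then |4/z + 2/5| < 4|z + 10|/50, which is < ε when |z + 10| < (25/2)ε.
Take δ = min(5, (25/2)ε). Then 0 < |z + 10| < δ gives both |z + 10| < 5 and |z + 10| < (25/2)ε, so |4/z + 2/5| < ε.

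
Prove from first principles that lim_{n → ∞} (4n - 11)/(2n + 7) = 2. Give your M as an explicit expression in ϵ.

Let ϵ > 0. For n ≥ 1, |(4n - 11)/(2n + 7) − 2| = |-50|/(2(2n + 7)) = 50/(2(2n + 7)).
Since 2n + 7 ≥ 2n for n ≥ 1, this is ≤ 50/(2·2n) = (25/2)/n.
So |(4n - 11)/(2n + 7) − 2| < ϵ whenever n > (25/2)/ϵ.
Take M = (25/2)/ϵ. If n > M then |(4n - 11)/(2n + 7) − 2| ≤ (25/2)/n < ϵ.

M = (25/2)/ϵ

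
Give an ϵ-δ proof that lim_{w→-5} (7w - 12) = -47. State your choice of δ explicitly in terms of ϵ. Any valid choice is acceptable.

δ = ϵ/7

Let ϵ > 0. We need δ > 0 so that 0 < |w + 5| < δ implies |(7w - 12) + 47| < ϵ.
|(7w - 12) + 47| = |7w + 35| = 7|w + 5|.
So 7|w + 5| < ϵ exactly when |w + 5| < ϵ/7.
Choosing δ = ϵ/7 gives |(7w - 12) + 47| = 7|w + 5| < ϵ whenever |w + 5| < δ.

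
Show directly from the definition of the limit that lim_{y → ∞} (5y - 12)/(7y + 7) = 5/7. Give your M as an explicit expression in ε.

Let ε > 0 be given. We seek M > 0 such that y > M implies |(5y - 12)/(7y + 7) − (5/7)| < ε.
(5y - 12)/(7y + 7) − (5/7) = (7(5y - 12) − 5(7y + 7)) / (7(7y + 7)) = -119/(7(7y + 7)).
For y > 0 we have 7y + 7 > 7y, so |(5y - 12)/(7y + 7) − (5/7)| = 119/(7(7y + 7)) < 119/(7·7y) = (17/7)/y.
Thus |(5y - 12)/(7y + 7) − (5/7)| < ε whenever y > (17/7)/ε.
Take M = (17/7)/ε. If y > M then |(5y - 12)/(7y + 7) − (5/7)| < (17/7)/y < ε.

M = (17/7)/ε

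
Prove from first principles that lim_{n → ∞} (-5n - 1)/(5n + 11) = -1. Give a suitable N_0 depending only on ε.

N_0 = 2/ε

Let ε > 0. For n ≥ 1, |(-5n - 1)/(5n + 11) + 1| = |50|/(5(5n + 11)) = 50/(5(5n + 11)).
Since 5n + 11 ≥ 5n for n ≥ 1, this is ≤ 50/(5·5n) = 2/n.
So |(-5n - 1)/(5n + 11) + 1| < ε whenever n > 2/ε.
Take N_0 = 2/ε. If n > N_0 then |(-5n - 1)/(5n + 11) + 1| ≤ 2/n < ε.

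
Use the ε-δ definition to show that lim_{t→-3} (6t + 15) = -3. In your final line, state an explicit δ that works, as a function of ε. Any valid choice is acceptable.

δ = ε/6

Let ε > 0. We need δ > 0 so that 0 < |t + 3| < δ implies |(6t + 15) + 3| < ε.
Since (6t + 15) + 3 = 6(t + 3), we have |(6t + 15) + 3| = 6|t + 3|.
Thus it suffices that |t + 3| < ε/6.
Take δ = ε/6. If 0 < |t + 3| < δ then |(6t + 15) + 3| = 6|t + 3| < 6·(ε/6) = ε.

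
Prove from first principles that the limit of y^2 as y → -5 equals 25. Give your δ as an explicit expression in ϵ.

Let ϵ > 0 be given. We seek δ > 0 with 0 < |y + 5| < δ ⇒ |y^2 − 25| < ϵ.
Factor: y^2 − 25 = (y + 5)(y - 5), so |y^2 − 25| = |y + 5|·|y - 5|.
Impose δ ≤ 1 so that |y| < 6; then |y - 5| ≤ 11.
Hence |y^2 − 25| ≤ 11|y + 5|, which is < ϵ once |y + 5| < ϵ/11.
Take δ = min(1, ϵ/11). If 0 < |y + 5| < δ then both bounds hold and |y^2 − 25| ≤ 11|y + 5| < 11·(ϵ/11) = ϵ.

δ = min(1, ϵ/11)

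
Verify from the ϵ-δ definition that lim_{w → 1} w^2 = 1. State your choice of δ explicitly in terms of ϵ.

δ = min(1, ϵ/3)

Let ϵ > 0 be given. We seek δ > 0 with 0 < |w − 1| < δ ⇒ |w^2 − 1| < ϵ.
Factor: w^2 − 1 = (w − 1)(w + 1), so |w^2 − 1| = |w − 1|·|w + 1|.
Restrict δ ≤ 1. Then |w − 1| < 1 gives |w| < 2, so by the triangle inequality |w + 1| ≤ 2 + 1 = 3.
Hence |w^2 − 1| ≤ 3|w − 1|, which is < ϵ once |w − 1| < ϵ/3.
Take δ = min(1, ϵ/3). If 0 < |w − 1| < δ then both bounds hold and |w^2 − 1| ≤ 3|w − 1| < 3·(ϵ/3) = ϵ.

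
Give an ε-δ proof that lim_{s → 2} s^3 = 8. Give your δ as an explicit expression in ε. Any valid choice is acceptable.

δ = min(1, ε/19)

Let ε > 0. We seek δ > 0 with 0 < |s − 2| < δ ⇒ |s^3 − 8| < ε.
Factor: s^3 − 8 = (s − 2)(s^2 + 2s + 4), so |s^3 − 8| = |s − 2|·|s^2 + 2s + 4|.
Impose δ ≤ 1 so that |s| < 3; then |s^2 + 2s + 4| ≤ 19.
Hence |s^3 − 8| ≤ 19|s − 2|, which is < ε once |s − 2| < ε/19.
Take δ = min(1, ε/19). If 0 < |s − 2| < δ then both bounds hold and |s^3 − 8| ≤ 19|s − 2| < 19·(ε/19) = ε.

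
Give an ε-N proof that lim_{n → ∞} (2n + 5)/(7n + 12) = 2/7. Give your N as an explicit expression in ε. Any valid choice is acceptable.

Fix ε > 0. For n ≥ 1, |(2n + 5)/(7n + 12) − (2/7)| = |11|/(7(7n + 12)) = 11/(7(7n + 12)).
Since 7n + 12 ≥ 7n for n ≥ 1, this is ≤ 11/(7·7n) = (11/49)/n.
So |(2n + 5)/(7n + 12) − (2/7)| < ε whenever n > (11/49)/ε.
Take N = (11/49)/ε. If n > N then |(2n + 5)/(7n + 12) − (2/7)| ≤ (11/49)/n < ε.

N = (11/49)/ε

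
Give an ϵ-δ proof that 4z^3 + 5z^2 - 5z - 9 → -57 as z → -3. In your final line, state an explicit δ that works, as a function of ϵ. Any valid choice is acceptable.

Fix ϵ > 0. We want δ > 0 such that 0 < |z + 3| < δ implies |(4z^3 + 5z^2 - 5z - 9) + 57| < ϵ.
(4z^3 + 5z^2 - 5z - 9) + 57 = 4z^3 + 5z^2 - 5z + 48 = (z + 3)(4z^2 - 7z + 16).
So |(4z^3 + 5z^2 - 5z - 9) + 57| = |z + 3|·|4z^2 - 7z + 16|.
Require δ ≤ 1. Then |z + 3| < 1 gives |z| < 4, and by the triangle inequality |4z^2 - 7z + 16| ≤ 4·4^2 + 7·4 + 16 = 108.
Hence |(4z^3 + 5z^2 - 5z - 9) + 57| ≤ 108|z + 3| < ϵ provided |z + 3| < ϵ/108.
Take δ = min(1, ϵ/108). Then 0 < |z + 3| < δ gives both |z + 3| < 1 and |z + 3| < ϵ/108, so |(4z^3 + 5z^2 - 5z - 9) + 57| < ϵ.

δ = min(1, ϵ/108)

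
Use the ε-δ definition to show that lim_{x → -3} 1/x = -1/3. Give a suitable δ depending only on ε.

Suppose ε > 0. We seek δ > 0 such that 0 < |x + 3| < δ implies |1/x + 1/3| < ε.
|1/x + 1/3| = |-3 − x|/(3·|x|) = |x + 3|/(3|x|).
Require δ ≤ 3/2 so that |x| > 3 − 3/2 = 3/2, hence 3|x| > 9/2.
Then |1/x + 1/3| < |x + 3|/(9/2), which is < ε when |x + 3| < (9/2)ε.
Take δ = min(3/2, (9/2)ε). Then 0 < |x + 3| < δ gives both |x + 3| < 3/2 and |x + 3| < (9/2)ε, so |1/x + 1/3| < ε.

δ = min(3/2, (9/2)ε)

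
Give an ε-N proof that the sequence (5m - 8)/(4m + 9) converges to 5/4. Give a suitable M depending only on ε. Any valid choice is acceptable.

M = (77/16)/ε

Fix ε > 0. For m ≥ 1, |(5m - 8)/(4m + 9) − (5/4)| = |-77|/(4(4m + 9)) = 77/(4(4m + 9)).
Since 4m + 9 ≥ 4m for m ≥ 1, this is ≤ 77/(4·4m) = (77/16)/m.
So |(5m - 8)/(4m + 9) − (5/4)| < ε whenever m > (77/16)/ε.
Take M = (77/16)/ε. If m > M then |(5m - 8)/(4m + 9) − (5/4)| ≤ (77/16)/m < ε.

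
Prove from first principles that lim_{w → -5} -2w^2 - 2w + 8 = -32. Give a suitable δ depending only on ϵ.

δ = min(1, ϵ/20)

Suppose ϵ > 0. We want δ > 0 such that 0 < |w + 5| < δ implies |(-2w^2 - 2w + 8) + 32| < ϵ.
(-2w^2 - 2w + 8) + 32 = -2w^2 - 2w + 40 = (w + 5)(-2w + 8).
So |(-2w^2 - 2w + 8) + 32| = |w + 5|·|-2w + 8|.
Require δ ≤ 1. Then |w + 5| < 1 gives |w| < 6, and by the triangle inequality |-2w + 8| ≤ 2·6 + 8 = 20.
Hence |(-2w^2 - 2w + 8) + 32| ≤ 20|w + 5| < ϵ provided |w + 5| < ϵ/20.
Take δ = min(1, ϵ/20). Then 0 < |w + 5| < δ gives both |w + 5| < 1 and |w + 5| < ϵ/20, so |(-2w^2 - 2w + 8) + 32| < ϵ.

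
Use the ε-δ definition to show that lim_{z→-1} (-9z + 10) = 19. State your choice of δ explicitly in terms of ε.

Fix ε > 0. We need δ > 0 so that 0 < |z + 1| < δ implies |(-9z + 10) − 19| < ε.
|(-9z + 10) − 19| = |-9z - 9| = 9|z + 1|.
So 9|z + 1| < ε exactly when |z + 1| < ε/9.
Take δ = ε/9. If 0 < |z + 1| < δ then |(-9z + 10) − 19| = 9|z + 1| < 9·(ε/9) = ε.

δ = ε/9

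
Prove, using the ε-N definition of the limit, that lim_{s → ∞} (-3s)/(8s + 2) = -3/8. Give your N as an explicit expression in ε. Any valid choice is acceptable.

Fix ε > 0. We seek N > 0 such that s > N implies |(-3s)/(8s + 2) + 3/8| < ε.
(-3s)/(8s + 2) + 3/8 = (8(-3s) − (-3)(8s + 2)) / (8(8s + 2)) = 6/(8(8s + 2)).
For s > 0 we have 8s + 2 > 8s, so |(-3s)/(8s + 2) + 3/8| = 6/(8(8s + 2)) < 6/(8·8s) = (3/32)/s.
Thus |(-3s)/(8s + 2) + 3/8| < ε whenever s > (3/32)/ε.
Take N = (3/32)/ε. If s > N then |(-3s)/(8s + 2) + 3/8| < (3/32)/s < ε.

N = (3/32)/ε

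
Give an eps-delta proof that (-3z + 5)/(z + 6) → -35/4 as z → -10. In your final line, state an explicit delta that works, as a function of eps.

Suppose eps > 0. We want delta > 0 with 0 < |z + 10| < delta ⇒ |(-3z + 5)/(z + 6) + 35/4| < eps.
Combining over a common denominator, (-3z + 5)/(z + 6) + 35/4 = [(-3z + 5)·(-4) − 35·(z + 6)] / [(-4)·(z + 6)] = -23(z + 10) / ((-4)(z + 6)).
So |(-3z + 5)/(z + 6) + 35/4| = 23|z + 10| / (4·|z + 6|).
Restrict delta ≤ 2. Then |z + 10| < 2 gives |z + 6| = |(z + 10) + (-4)| ≥ 4 − 2 = 2.
Hence |(-3z + 5)/(z + 6) + 35/4| < 23|z + 10|/(4·2) = (23/8)|z + 10|, which is < eps once |z + 10| < (8/23)eps.
Take delta = min(2, (8/23)eps). Then 0 < |z + 10| < delta forces both bounds, so |(-3z + 5)/(z + 6) + 35/4| < eps.

delta = min(2, (8/23)eps)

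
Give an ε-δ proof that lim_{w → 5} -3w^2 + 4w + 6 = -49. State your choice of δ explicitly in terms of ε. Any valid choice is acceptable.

δ = min(1, ε/29)

Let ε > 0. We want δ > 0 such that 0 < |w − 5| < δ implies |(-3w^2 + 4w + 6) + 49| < ε.
(-3w^2 + 4w + 6) + 49 = -3w^2 + 4w + 55 = (w − 5)(-3w - 11).
So |(-3w^2 + 4w + 6) + 49| = |w − 5|·|-3w - 11|.
Require δ ≤ 1. Then |w − 5| < 1 gives |w| < 6, and by the triangle inequality |-3w - 11| ≤ 3·6 + 11 = 29.
Hence |(-3w^2 + 4w + 6) + 49| ≤ 29|w − 5| < ε provided |w − 5| < ε/29.
Take δ = min(1, ε/29). Then 0 < |w − 5| < δ gives both |w − 5| < 1 and |w − 5| < ε/29, so |(-3w^2 + 4w + 6) + 49| < ε.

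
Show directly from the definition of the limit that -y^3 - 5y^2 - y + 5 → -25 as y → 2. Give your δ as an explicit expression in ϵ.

δ = min(2, ϵ/59)

Suppose ϵ > 0. We want δ > 0 such that 0 < |y − 2| < δ implies |(-y^3 - 5y^2 - y + 5) + 25| < ϵ.
(-y^3 - 5y^2 - y + 5) + 25 = -y^3 - 5y^2 - y + 30 = (y − 2)(-y^2 - 7y - 15).
So |(-y^3 - 5y^2 - y + 5) + 25| = |y − 2|·|-y^2 - 7y - 15|.
Require δ ≤ 2. Then |y − 2| < 2 gives |y| < 4, and by the triangle inequality |-y^2 - 7y - 15| ≤ 4^2 + 7·4 + 15 = 59.
Hence |(-y^3 - 5y^2 - y + 5) + 25| ≤ 59|y − 2| < ϵ provided |y − 2| < ϵ/59.
Take δ = min(2, ϵ/59). Then 0 < |y − 2| < δ gives both |y − 2| < 2 and |y − 2| < ϵ/59, so |(-y^3 - 5y^2 - y + 5) + 25| < ϵ.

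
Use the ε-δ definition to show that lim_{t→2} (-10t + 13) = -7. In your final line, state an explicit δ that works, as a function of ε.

Let ε > 0 be given. We need δ > 0 so that 0 < |t − 2| < δ implies |(-10t + 13) + 7| < ε.
Since (-10t + 13) + 7 = -10(t − 2), we have |(-10t + 13) + 7| = 10|t − 2|.
So 10|t − 2| < ε exactly when |t − 2| < ε/10.
Take δ = ε/10. If 0 < |t − 2| < δ then |(-10t + 13) + 7| = 10|t − 2| < 10·(ε/10) = ε.

δ = ε/10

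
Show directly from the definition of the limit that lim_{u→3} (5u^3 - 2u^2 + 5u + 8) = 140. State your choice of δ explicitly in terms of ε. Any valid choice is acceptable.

Let ε > 0 be given. We want δ > 0 such that 0 < |u − 3| < δ implies |(5u^3 - 2u^2 + 5u + 8) − 140| < ε.
(5u^3 - 2u^2 + 5u + 8) − 140 = 5u^3 - 2u^2 + 5u - 132 = (u − 3)(5u^2 + 13u + 44).
So |(5u^3 - 2u^2 + 5u + 8) − 140| = |u − 3|·|5u^2 + 13u + 44|.
Require δ ≤ 2. Then |u − 3| < 2 gives |u| < 5, and by the triangle inequality |5u^2 + 13u + 44| ≤ 5·5^2 + 13·5 + 44 = 234.
Hence |(5u^3 - 2u^2 + 5u + 8) − 140| ≤ 234|u − 3| < ε provided |u − 3| < ε/234.
Choosing δ = min(2, ε/234) ensures both conditions, hence |(5u^3 - 2u^2 + 5u + 8) − 140| < ε.

δ = min(2, ε/234)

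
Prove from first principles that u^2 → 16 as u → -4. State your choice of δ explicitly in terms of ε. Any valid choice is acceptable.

δ = min(1, ε/9)

Suppose ε > 0. We seek δ > 0 with 0 < |u + 4| < δ ⇒ |u^2 − 16| < ε.
Factor: u^2 − 16 = (u + 4)(u - 4), so |u^2 − 16| = |u + 4|·|u - 4|.
Impose δ ≤ 1 so that |u| < 5; then |u - 4| ≤ 9.
Hence |u^2 − 16| ≤ 9|u + 4|, which is < ε once |u + 4| < ε/9.
Take δ = min(1, ε/9). If 0 < |u + 4| < δ then both bounds hold and |u^2 − 16| ≤ 9|u + 4| < 9·(ε/9) = ε.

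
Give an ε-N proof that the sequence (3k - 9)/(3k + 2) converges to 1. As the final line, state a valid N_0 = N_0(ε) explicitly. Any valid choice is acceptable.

N_0 = (11/3)/ε

Let ε > 0. For k ≥ 1, |(3k - 9)/(3k + 2) − 1| = |-33|/(3(3k + 2)) = 33/(3(3k + 2)).
Since 3k + 2 ≥ 3k for k ≥ 1, this is ≤ 33/(3·3k) = (11/3)/k.
So |(3k - 9)/(3k + 2) − 1| < ε whenever k > (11/3)/ε.
Take N_0 = (11/3)/ε. If k > N_0 then |(3k - 9)/(3k + 2) − 1| ≤ (11/3)/k < ε.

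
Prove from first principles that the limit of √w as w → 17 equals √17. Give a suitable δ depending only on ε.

Let ε > 0 be given. We want δ > 0 such that 0 < |w − 17| < δ implies |√w − √17| < ε.
Multiplying by the conjugate, |√w − √17| = |w − 17|/(√w + √17).
Restrict δ ≤ 17 so that |w − 17| < 17 forces w > 0, and then √w + √17 > √17.
Hence |√w − √17| < |w − 17|/√17, which is < ε once |w − 17| < √17·ε.
Take δ = min(17, √17·ε). If 0 < |w − 17| < δ then w > 0 and |√w − √17| < |w − 17|/√17 < ε.

δ = min(17, √17·ε)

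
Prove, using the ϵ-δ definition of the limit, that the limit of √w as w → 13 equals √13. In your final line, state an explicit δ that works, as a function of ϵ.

δ = min(13, √13·ϵ)

Let ϵ > 0. We want δ > 0 such that 0 < |w − 13| < δ implies |√w − √13| < ϵ.
Rationalise: √w − √13 = (w − 13)/(√w + √13), so |√w − √13| = |w − 13|/(√w + √13).
Restrict δ ≤ 13 so that |w − 13| < 13 forces w > 0, and then √w + √13 > √13.
Hence |√w − √13| < |w − 13|/√13, which is < ϵ once |w − 13| < √13·ϵ.
Take δ = min(13, √13·ϵ). If 0 < |w − 13| < δ then w > 0 and |√w − √13| < |w − 13|/√13 < ϵ.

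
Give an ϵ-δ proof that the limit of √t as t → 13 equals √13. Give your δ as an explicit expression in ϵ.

δ = min(13, √13·ϵ)

Fix ϵ > 0. We want δ > 0 such that 0 < |t − 13| < δ implies |√t − √13| < ϵ.
Multiplying by the conjugate, |√t − √13| = |t − 13|/(√t + √13).
Restrict δ ≤ 13 so that |t − 13| < 13 forces t > 0, and then √t + √13 > √13.
Hence |√t − √13| < |t − 13|/√13, which is < ϵ once |t − 13| < √13·ϵ.
Take δ = min(13, √13·ϵ). If 0 < |t − 13| < δ then t > 0 and |√t − √13| < |t − 13|/√13 < ϵ.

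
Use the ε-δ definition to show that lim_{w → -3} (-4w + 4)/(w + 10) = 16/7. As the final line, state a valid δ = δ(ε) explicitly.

δ = min(7/2, (49/88)ε)

Let ε > 0 be given. We want δ > 0 with 0 < |w + 3| < δ ⇒ |(-4w + 4)/(w + 10) − (16/7)| < ε.
Combining over a common denominator, (-4w + 4)/(w + 10) − (16/7) = [(-4w + 4)·7 − 16·(w + 10)] / [7·(w + 10)] = -44(w + 3) / (7(w + 10)).
So |(-4w + 4)/(w + 10) − (16/7)| = 44|w + 3| / (7·|w + 10|).
Restrict δ ≤ 7/2. Then |w + 3| < 7/2 gives |w + 10| = |(w + 3) + 7| ≥ 7 − 7/2 = 7/2.
Hence |(-4w + 4)/(w + 10) − (16/7)| < 44|w + 3|/(7·(7/2)) = (88/49)|w + 3|, which is < ε once |w + 3| < (49/88)ε.
Take δ = min(7/2, (49/88)ε). Then 0 < |w + 3| < δ forces both bounds, so |(-4w + 4)/(w + 10) − (16/7)| < ε.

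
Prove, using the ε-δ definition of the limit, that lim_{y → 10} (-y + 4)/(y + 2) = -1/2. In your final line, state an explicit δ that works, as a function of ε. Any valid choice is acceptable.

Let ε > 0 be given. We want δ > 0 with 0 < |y − 10| < δ ⇒ |(-y + 4)/(y + 2) + 1/2| < ε.
Combining over a common denominator, (-y + 4)/(y + 2) + 1/2 = [(-y + 4)·12 − (-6)·(y + 2)] / [12·(y + 2)] = -6(y − 10) / (12(y + 2)).
So |(-y + 4)/(y + 2) + 1/2| = 6|y − 10| / (12·|y + 2|).
Require δ ≤ 6, so |y + 2| ≥ |12| − |y − 10| > 12 − 6 = 6.
Hence |(-y + 4)/(y + 2) + 1/2| < 6|y − 10|/(12·6) = (1/12)|y − 10|, which is < ε once |y − 10| < 12ε.
Take δ = min(6, 12ε). Then 0 < |y − 10| < δ forces both bounds, so |(-y + 4)/(y + 2) + 1/2| < ε.

δ = min(6, 12ε)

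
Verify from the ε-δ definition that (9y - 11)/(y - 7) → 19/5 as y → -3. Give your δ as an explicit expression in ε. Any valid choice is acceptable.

δ = min(5, (25/26)ε)

Let ε > 0 be given. We want δ > 0 with 0 < |y + 3| < δ ⇒ |(9y - 11)/(y - 7) − (19/5)| < ε.
Combining over a common denominator, (9y - 11)/(y - 7) − (19/5) = [(9y - 11)·(-10) − (-38)·(y - 7)] / [(-10)·(y - 7)] = -52(y + 3) / ((-10)(y - 7)).
So |(9y - 11)/(y - 7) − (19/5)| = 52|y + 3| / (10·|y − 7|).
Require δ ≤ 5, so |y − 7| ≥ |-10| − |y + 3| > 10 − 5 = 5.
Hence |(9y - 11)/(y - 7) − (19/5)| < 52|y + 3|/(10·5) = (26/25)|y + 3|, which is < ε once |y + 3| < (25/26)ε.
Take δ = min(5, (25/26)ε). Then 0 < |y + 3| < δ forces both bounds, so |(9y - 11)/(y - 7) − (19/5)| < ε.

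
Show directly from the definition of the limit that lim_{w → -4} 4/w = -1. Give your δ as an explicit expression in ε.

Suppose ε > 0. We seek δ > 0 such that 0 < |w + 4| < δ implies |4/w + 1| < ε.
|4/w + 1| = 4·|-4 − w|/(4·|w|) = 4|w + 4|/(4|w|).
Require δ ≤ 2 so that |w| > 4 − 2 = 2, hence 4|w| > 8.
Then |4/w + 1| < 4|w + 4|/8, which is < ε when |w + 4| < 2ε.
Take δ = min(2, 2ε). Then 0 < |w + 4| < δ gives both |w + 4| < 2 and |w + 4| < 2ε, so |4/w + 1| < ε.

δ = min(2, 2ε)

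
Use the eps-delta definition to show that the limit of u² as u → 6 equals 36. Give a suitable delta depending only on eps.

delta = min(1, eps/13)

Fix eps > 0. We seek delta > 0 with 0 < |u − 6| < delta ⇒ |u² − 36| < eps.
Factor: u² − 36 = (u − 6)(u + 6), so |u² − 36| = |u − 6|·|u + 6|.
Impose delta ≤ 1 so that |u| < 7; then |u + 6| ≤ 13.
Hence |u² − 36| ≤ 13|u − 6|, which is < eps once |u − 6| < eps/13.
Take delta = min(1, eps/13). If 0 < |u − 6| < delta then both bounds hold and |u² − 36| ≤ 13|u − 6| < 13·(eps/13) = eps.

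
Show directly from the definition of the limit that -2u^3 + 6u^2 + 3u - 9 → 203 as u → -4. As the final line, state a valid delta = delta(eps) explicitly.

Fix eps > 0. We want delta > 0 such that 0 < |u + 4| < delta implies |(-2u^3 + 6u^2 + 3u - 9) − 203| < eps.
(-2u^3 + 6u^2 + 3u - 9) − 203 = -2u^3 + 6u^2 + 3u - 212 = (u + 4)(-2u^2 + 14u - 53).
So |(-2u^3 + 6u^2 + 3u - 9) − 203| = |u + 4|·|-2u^2 + 14u - 53|.
Require delta ≤ 2. Then |u + 4| < 2 gives |u| < 6, and by the triangle inequality |-2u^2 + 14u - 53| ≤ 2·6^2 + 14·6 + 53 = 209.
Hence |(-2u^3 + 6u^2 + 3u - 9) − 203| ≤ 209|u + 4| < eps provided |u + 4| < eps/209.
Choosing delta = min(2, eps/209) ensures both conditions, hence |(-2u^3 + 6u^2 + 3u - 9) − 203| < eps.

delta = min(2, eps/209)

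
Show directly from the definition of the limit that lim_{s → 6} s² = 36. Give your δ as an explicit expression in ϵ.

Fix ϵ > 0. We seek δ > 0 with 0 < |s − 6| < δ ⇒ |s² − 36| < ϵ.
Factor: s² − 36 = (s − 6)(s + 6), so |s² − 36| = |s − 6|·|s + 6|.
Restrict δ ≤ 2. Then |s − 6| < 2 gives |s| < 8, so by the triangle inequality |s + 6| ≤ 8 + 6 = 14.
Hence |s² − 36| ≤ 14|s − 6|, which is < ϵ once |s − 6| < ϵ/14.
Take δ = min(2, ϵ/14). If 0 < |s − 6| < δ then both bounds hold and |s² − 36| ≤ 14|s − 6| < 14·(ϵ/14) = ϵ.

δ = min(2, ϵ/14)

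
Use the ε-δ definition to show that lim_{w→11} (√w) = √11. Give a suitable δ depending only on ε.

δ = min(11, √11·ε)

Let ε > 0 be given. We want δ > 0 such that 0 < |w − 11| < δ implies |√w − √11| < ε.
Multiplying by the conjugate, |√w − √11| = |w − 11|/(√w + √11).
Restrict δ ≤ 11 so that |w − 11| < 11 forces w > 0, and then √w + √11 > √11.
Hence |√w − √11| < |w − 11|/√11, which is < ε once |w − 11| < √11·ε.
Take δ = min(11, √11·ε). If 0 < |w − 11| < δ then w > 0 and |√w − √11| < |w − 11|/√11 < ε.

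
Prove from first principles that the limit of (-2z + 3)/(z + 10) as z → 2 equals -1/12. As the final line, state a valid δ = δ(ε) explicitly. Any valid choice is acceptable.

δ = min(6, (72/23)ε)

Let ε > 0 be given. We want δ > 0 with 0 < |z − 2| < δ ⇒ |(-2z + 3)/(z + 10) + 1/12| < ε.
Combining over a common denominator, (-2z + 3)/(z + 10) + 1/12 = [(-2z + 3)·12 − (-1)·(z + 10)] / [12·(z + 10)] = -23(z − 2) / (12(z + 10)).
So |(-2z + 3)/(z + 10) + 1/12| = 23|z − 2| / (12·|z + 10|).
Restrict δ ≤ 6. Then |z − 2| < 6 gives |z + 10| = |(z − 2) + 12| ≥ 12 − 6 = 6.
Hence |(-2z + 3)/(z + 10) + 1/12| < 23|z − 2|/(12·6) = (23/72)|z − 2|, which is < ε once |z − 2| < (72/23)ε.
Take δ = min(6, (72/23)ε). Then 0 < |z − 2| < δ forces both bounds, so |(-2z + 3)/(z + 10) + 1/12| < ε.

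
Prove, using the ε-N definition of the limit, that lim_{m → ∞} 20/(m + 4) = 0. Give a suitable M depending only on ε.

Fix ε > 0. For m ≥ 1, |20/(m + 4) − 0| = 20/(m + 4) ≤ 20/m.
We need 20/m < ε, i.e. m > 20/ε.
Take M = 20/ε. If m > M then |20/(m + 4)| ≤ 20/m < ε.

M = 20/ε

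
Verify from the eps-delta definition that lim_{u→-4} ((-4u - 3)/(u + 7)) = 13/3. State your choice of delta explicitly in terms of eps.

delta = min(3/2, (9/50)eps)

Fix eps > 0. We want delta > 0 with 0 < |u + 4| < delta ⇒ |(-4u - 3)/(u + 7) − (13/3)| < eps.
Combining over a common denominator, (-4u - 3)/(u + 7) − (13/3) = [(-4u - 3)·3 − 13·(u + 7)] / [3·(u + 7)] = -25(u + 4) / (3(u + 7)).
So |(-4u - 3)/(u + 7) − (13/3)| = 25|u + 4| / (3·|u + 7|).
Restrict delta ≤ 3/2. Then |u + 4| < 3/2 gives |u + 7| = |(u + 4) + 3| ≥ 3 − 3/2 = 3/2.
Hence |(-4u - 3)/(u + 7) − (13/3)| < 25|u + 4|/(3·(3/2)) = (50/9)|u + 4|, which is < eps once |u + 4| < (9/50)eps.
Take delta = min(3/2, (9/50)eps). Then 0 < |u + 4| < delta forces both bounds, so |(-4u - 3)/(u + 7) − (13/3)| < eps.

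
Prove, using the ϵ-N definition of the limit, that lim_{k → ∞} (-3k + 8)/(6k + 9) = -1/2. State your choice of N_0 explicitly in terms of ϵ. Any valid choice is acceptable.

Fix ϵ > 0. For k ≥ 1, |(-3k + 8)/(6k + 9) + 1/2| = |75|/(6(6k + 9)) = 75/(6(6k + 9)).
Since 6k + 9 ≥ 6k for k ≥ 1, this is ≤ 75/(6·6k) = (25/12)/k.
So |(-3k + 8)/(6k + 9) + 1/2| < ϵ whenever k > (25/12)/ϵ.
Take N_0 = (25/12)/ϵ. If k > N_0 then |(-3k + 8)/(6k + 9) + 1/2| ≤ (25/12)/k < ϵ.

N_0 = (25/12)/ϵ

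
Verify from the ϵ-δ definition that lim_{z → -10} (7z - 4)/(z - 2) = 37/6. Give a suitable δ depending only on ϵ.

Fix ϵ > 0. We want δ > 0 with 0 < |z + 10| < δ ⇒ |(7z - 4)/(z - 2) − (37/6)| < ϵ.
Combining over a common denominator, (7z - 4)/(z - 2) − (37/6) = [(7z - 4)·(-12) − (-74)·(z - 2)] / [(-12)·(z - 2)] = -10(z + 10) / ((-12)(z - 2)).
So |(7z - 4)/(z - 2) − (37/6)| = 10|z + 10| / (12·|z − 2|).
Restrict δ ≤ 6. Then |z + 10| < 6 gives |z − 2| = |(z + 10) + (-12)| ≥ 12 − 6 = 6.
Hence |(7z - 4)/(z - 2) − (37/6)| < 10|z + 10|/(12·6) = (5/36)|z + 10|, which is < ϵ once |z + 10| < (36/5)ϵ.
Take δ = min(6, (36/5)ϵ). Then 0 < |z + 10| < δ forces both bounds, so |(7z - 4)/(z - 2) − (37/6)| < ϵ.

δ = min(6, (36/5)ϵ)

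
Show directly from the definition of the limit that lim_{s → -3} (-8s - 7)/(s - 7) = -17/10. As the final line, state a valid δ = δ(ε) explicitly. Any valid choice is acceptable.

δ = min(5, (50/63)ε)

Suppose ε > 0. We want δ > 0 with 0 < |s + 3| < δ ⇒ |(-8s - 7)/(s - 7) + 17/10| < ε.
Combining over a common denominator, (-8s - 7)/(s - 7) + 17/10 = [(-8s - 7)·(-10) − 17·(s - 7)] / [(-10)·(s - 7)] = 63(s + 3) / ((-10)(s - 7)).
So |(-8s - 7)/(s - 7) + 17/10| = 63|s + 3| / (10·|s − 7|).
Require δ ≤ 5, so |s − 7| ≥ |-10| − |s + 3| > 10 − 5 = 5.
Hence |(-8s - 7)/(s - 7) + 17/10| < 63|s + 3|/(10·5) = (63/50)|s + 3|, which is < ε once |s + 3| < (50/63)ε.
Take δ = min(5, (50/63)ε). Then 0 < |s + 3| < δ forces both bounds, so |(-8s - 7)/(s - 7) + 17/10| < ε.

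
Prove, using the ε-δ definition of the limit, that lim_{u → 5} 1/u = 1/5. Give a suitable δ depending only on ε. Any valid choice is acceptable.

δ = min(5/2, (25/2)ε)

Let ε > 0 be given. We seek δ > 0 such that 0 < |u − 5| < δ implies |1/u − (1/5)| < ε.
|1/u − (1/5)| = |5 − u|/(5·|u|) = |u − 5|/(5|u|).
Require δ ≤ 5/2 so that |u| > 5 − 5/2 = 5/2, hence 5|u| > 25/2.
Then |1/u − (1/5)| < |u − 5|/(25/2), which is < ε when |u − 5| < (25/2)ε.
Take δ = min(5/2, (25/2)ε). Then 0 < |u − 5| < δ gives both |u − 5| < 5/2 and |u − 5| < (25/2)ε, so |1/u − (1/5)| < ε.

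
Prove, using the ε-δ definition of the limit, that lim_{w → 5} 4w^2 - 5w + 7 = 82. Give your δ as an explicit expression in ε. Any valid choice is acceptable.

δ = min(1, ε/39)

Suppose ε > 0. We want δ > 0 such that 0 < |w − 5| < δ implies |(4w^2 - 5w + 7) − 82| < ε.
(4w^2 - 5w + 7) − 82 = 4w^2 - 5w - 75 = (w − 5)(4w + 15).
So |(4w^2 - 5w + 7) − 82| = |w − 5|·|4w + 15|.
Assume first that |w − 5| < 1, so |w| < 6. Then |4w + 15| ≤ 4·6 + 15 = 39.
Hence |(4w^2 - 5w + 7) − 82| ≤ 39|w − 5| < ε provided |w − 5| < ε/39.
Take δ = min(1, ε/39). Then 0 < |w − 5| < δ gives both |w − 5| < 1 and |w − 5| < ε/39, so |(4w^2 - 5w + 7) − 82| < ε.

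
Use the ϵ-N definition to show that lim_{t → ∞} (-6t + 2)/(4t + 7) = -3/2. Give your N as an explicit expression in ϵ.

N = (25/8)/ϵ

Fix ϵ > 0. We seek N > 0 such that t > N implies |(-6t + 2)/(4t + 7) + 3/2| < ϵ.
(-6t + 2)/(4t + 7) + 3/2 = (4(-6t + 2) − (-6)(4t + 7)) / (4(4t + 7)) = 50/(4(4t + 7)).
For t > 0 we have 4t + 7 > 4t, so |(-6t + 2)/(4t + 7) + 3/2| = 50/(4(4t + 7)) < 50/(4·4t) = (25/8)/t.
Thus |(-6t + 2)/(4t + 7) + 3/2| < ϵ whenever t > (25/8)/ϵ.
Take N = (25/8)/ϵ. If t > N then |(-6t + 2)/(4t + 7) + 3/2| < (25/8)/t < ϵ.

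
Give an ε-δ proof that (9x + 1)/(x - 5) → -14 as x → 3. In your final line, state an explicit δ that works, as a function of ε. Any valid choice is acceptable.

δ = min(1, (1/23)ε)

Suppose ε > 0. We want δ > 0 with 0 < |x − 3| < δ ⇒ |(9x + 1)/(x - 5) + 14| < ε.
Combining over a common denominator, (9x + 1)/(x - 5) + 14 = [(9x + 1)·(-2) − 28·(x - 5)] / [(-2)·(x - 5)] = -46(x − 3) / ((-2)(x - 5)).
So |(9x + 1)/(x - 5) + 14| = 46|x − 3| / (2·|x − 5|).
Restrict δ ≤ 1. Then |x − 3| < 1 gives |x − 5| = |(x − 3) + (-2)| ≥ 2 − 1 = 1.
Hence |(9x + 1)/(x - 5) + 14| < 46|x − 3|/(2·1) = 23|x − 3|, which is < ε once |x − 3| < (1/23)ε.
Take δ = min(1, (1/23)ε). Then 0 < |x − 3| < δ forces both bounds, so |(9x + 1)/(x - 5) + 14| < ε.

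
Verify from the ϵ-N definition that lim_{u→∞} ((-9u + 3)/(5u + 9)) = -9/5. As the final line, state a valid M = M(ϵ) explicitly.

M = (96/25)/ϵ

Let ϵ > 0. We seek M > 0 such that u > M implies |(-9u + 3)/(5u + 9) + 9/5| < ϵ.
(-9u + 3)/(5u + 9) + 9/5 = (5(-9u + 3) − (-9)(5u + 9)) / (5(5u + 9)) = 96/(5(5u + 9)).
For u > 0 we have 5u + 9 > 5u, so |(-9u + 3)/(5u + 9) + 9/5| = 96/(5(5u + 9)) < 96/(5·5u) = (96/25)/u.
Thus |(-9u + 3)/(5u + 9) + 9/5| < ϵ whenever u > (96/25)/ϵ.
Take M = (96/25)/ϵ. If u > M then |(-9u + 3)/(5u + 9) + 9/5| < (96/25)/u < ϵ.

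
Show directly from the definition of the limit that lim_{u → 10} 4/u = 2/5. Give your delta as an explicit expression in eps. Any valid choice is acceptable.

delta = min(5, (25/2)eps)

Let eps > 0. We seek delta > 0 such that 0 < |u − 10| < delta implies |4/u − (2/5)| < eps.
|4/u − (2/5)| = 4·|10 − u|/(10·|u|) = 4|u − 10|/(10|u|).
Require delta ≤ 5 so that |u| > 10 − 5 = 5, hence 10|u| > 50.
Then |4/u − (2/5)| < 4|u − 10|/50, which is < eps when |u − 10| < (25/2)eps.
Take delta = min(5, (25/2)eps). Then 0 < |u − 10| < delta gives both |u − 10| < 5 and |u − 10| < (25/2)eps, so |4/u − (2/5)| < eps.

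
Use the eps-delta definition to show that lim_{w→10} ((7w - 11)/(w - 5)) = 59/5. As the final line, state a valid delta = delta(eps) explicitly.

delta = min(5/2, (25/48)eps)

Suppose eps > 0. We want delta > 0 with 0 < |w − 10| < delta ⇒ |(7w - 11)/(w - 5) − (59/5)| < eps.
Combining over a common denominator, (7w - 11)/(w - 5) − (59/5) = [(7w - 11)·5 − 59·(w - 5)] / [5·(w - 5)] = -24(w − 10) / (5(w - 5)).
So |(7w - 11)/(w - 5) − (59/5)| = 24|w − 10| / (5·|w − 5|).
Restrict delta ≤ 5/2. Then |w − 10| < 5/2 gives |w − 5| = |(w − 10) + 5| ≥ 5 − 5/2 = 5/2.
Hence |(7w - 11)/(w - 5) − (59/5)| < 24|w − 10|/(5·(5/2)) = (48/25)|w − 10|, which is < eps once |w − 10| < (25/48)eps.
Take delta = min(5/2, (25/48)eps). Then 0 < |w − 10| < delta forces both bounds, so |(7w - 11)/(w - 5) − (59/5)| < eps.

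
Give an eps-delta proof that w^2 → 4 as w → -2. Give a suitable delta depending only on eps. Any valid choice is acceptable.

Fix eps > 0. We seek delta > 0 with 0 < |w + 2| < delta ⇒ |w^2 − 4| < eps.
Factor: w^2 − 4 = (w + 2)(w - 2), so |w^2 − 4| = |w + 2|·|w - 2|.
Impose delta ≤ 2 so that |w| < 4; then |w - 2| ≤ 6.
Hence |w^2 − 4| ≤ 6|w + 2|, which is < eps once |w + 2| < eps/6.
Take delta = min(2, eps/6). If 0 < |w + 2| < delta then both bounds hold and |w^2 − 4| ≤ 6|w + 2| < 6·(eps/6) = eps.

delta = min(2, eps/6)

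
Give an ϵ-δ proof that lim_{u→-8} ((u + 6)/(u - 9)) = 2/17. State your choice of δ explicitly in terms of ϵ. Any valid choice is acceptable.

δ = min(17/2, (289/30)ϵ)

Let ϵ > 0. We want δ > 0 with 0 < |u + 8| < δ ⇒ |(u + 6)/(u - 9) − (2/17)| < ϵ.
Combining over a common denominator, (u + 6)/(u - 9) − (2/17) = [(u + 6)·(-17) − (-2)·(u - 9)] / [(-17)·(u - 9)] = -15(u + 8) / ((-17)(u - 9)).
So |(u + 6)/(u - 9) − (2/17)| = 15|u + 8| / (17·|u − 9|).
Require δ ≤ 17/2, so |u − 9| ≥ |-17| − |u + 8| > 17 − 17/2 = 17/2.
Hence |(u + 6)/(u - 9) − (2/17)| < 15|u + 8|/(17·(17/2)) = (30/289)|u + 8|, which is < ϵ once |u + 8| < (289/30)ϵ.
Take δ = min(17/2, (289/30)ϵ). Then 0 < |u + 8| < δ forces both bounds, so |(u + 6)/(u - 9) − (2/17)| < ϵ.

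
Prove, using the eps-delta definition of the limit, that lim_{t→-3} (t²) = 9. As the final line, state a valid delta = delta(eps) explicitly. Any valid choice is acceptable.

Let eps > 0. We seek delta > 0 with 0 < |t + 3| < delta ⇒ |t² − 9| < eps.
Factor: t² − 9 = (t + 3)(t - 3), so |t² − 9| = |t + 3|·|t - 3|.
Impose delta ≤ 2 so that |t| < 5; then |t - 3| ≤ 8.
Hence |t² − 9| ≤ 8|t + 3|, which is < eps once |t + 3| < eps/8.
Take delta = min(2, eps/8). If 0 < |t + 3| < delta then both bounds hold and |t² − 9| ≤ 8|t + 3| < 8·(eps/8) = eps.

delta = min(2, eps/8)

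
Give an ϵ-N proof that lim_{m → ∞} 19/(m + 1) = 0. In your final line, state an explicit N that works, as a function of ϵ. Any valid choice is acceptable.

N = 19/ϵ

Fix ϵ > 0. For m ≥ 1, |19/(m + 1) − 0| = 19/(m + 1) ≤ 19/m.
We need 19/m < ϵ, i.e. m > 19/ϵ.
Take N = 19/ϵ. If m > N then |19/(m + 1)| ≤ 19/m < ϵ.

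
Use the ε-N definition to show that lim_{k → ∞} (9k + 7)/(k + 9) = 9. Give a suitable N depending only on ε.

N = 74/ε

Let ε > 0 be given. For k ≥ 1, |(9k + 7)/(k + 9) − 9| = |-74|/((k + 9)) = 74/((k + 9)).
Since k + 9 ≥ k for k ≥ 1, this is ≤ 74/(k) = 74/k.
So |(9k + 7)/(k + 9) − 9| < ε whenever k > 74/ε.
Take N = 74/ε. If k > N then |(9k + 7)/(k + 9) − 9| ≤ 74/k < ε.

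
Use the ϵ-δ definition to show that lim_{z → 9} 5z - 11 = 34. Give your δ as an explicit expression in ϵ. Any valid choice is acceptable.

δ = ϵ/5

Let ϵ > 0. We need δ > 0 so that 0 < |z − 9| < δ implies |(5z - 11) − 34| < ϵ.
|(5z - 11) − 34| = |5z - 45| = 5|z − 9|.
Thus it suffices that |z − 9| < ϵ/5.
Take δ = ϵ/5. If 0 < |z − 9| < δ then |(5z - 11) − 34| = 5|z − 9| < 5·(ϵ/5) = ϵ.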